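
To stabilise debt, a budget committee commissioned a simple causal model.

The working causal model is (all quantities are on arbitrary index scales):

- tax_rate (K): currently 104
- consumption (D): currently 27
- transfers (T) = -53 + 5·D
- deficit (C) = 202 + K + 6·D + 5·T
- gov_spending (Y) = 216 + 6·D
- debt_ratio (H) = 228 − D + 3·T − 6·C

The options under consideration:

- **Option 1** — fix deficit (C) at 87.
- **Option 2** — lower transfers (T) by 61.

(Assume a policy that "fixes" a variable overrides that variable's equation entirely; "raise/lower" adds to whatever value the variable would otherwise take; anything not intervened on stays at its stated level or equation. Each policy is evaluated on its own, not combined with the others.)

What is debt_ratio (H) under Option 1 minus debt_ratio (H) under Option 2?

Option 1 (C := 87):
  K = 104
  D = 27
  T = -53 + 5·27 = 82
  C = 87
  H = 228 − 27 + 3·82 − 6·87 = -75
Option 2 (T − 61):
  K = 104
  D = 27
  T = -53 + 5·27 (−61 from intervention) = 21
  C = 202 + 104 + 6·27 + 5·21 = 573
  H = 228 − 27 + 3·21 − 6·573 = -3174
H: -75 − (-3174) = 3099

3099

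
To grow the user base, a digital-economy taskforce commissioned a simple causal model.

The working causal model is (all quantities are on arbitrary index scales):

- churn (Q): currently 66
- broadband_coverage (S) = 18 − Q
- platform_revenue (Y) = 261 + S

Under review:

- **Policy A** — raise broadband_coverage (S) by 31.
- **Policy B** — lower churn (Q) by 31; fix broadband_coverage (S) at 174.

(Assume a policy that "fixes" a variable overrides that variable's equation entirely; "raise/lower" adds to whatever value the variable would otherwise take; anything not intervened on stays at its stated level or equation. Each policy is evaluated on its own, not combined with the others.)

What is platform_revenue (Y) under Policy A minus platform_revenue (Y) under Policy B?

-191

Policy A (S + 31):
  Q = 66
  S = 18 − 66 (+31 from intervention) = -17
  Y = 261 + (-17) = 244
Policy B (Q − 31, S := 174):
  Q = 66 − 31 = 35
  S = 174
  Y = 261 + 174 = 435
Y: 244 − 435 = -191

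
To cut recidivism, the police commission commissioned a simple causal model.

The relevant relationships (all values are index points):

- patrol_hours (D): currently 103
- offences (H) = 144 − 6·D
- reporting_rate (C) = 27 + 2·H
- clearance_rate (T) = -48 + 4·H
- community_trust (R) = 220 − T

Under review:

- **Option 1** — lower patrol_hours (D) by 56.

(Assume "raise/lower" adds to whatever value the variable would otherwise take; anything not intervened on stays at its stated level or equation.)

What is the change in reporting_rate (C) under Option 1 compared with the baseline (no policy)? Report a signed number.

672

Baseline:
  D = 103
  H = 144 − 6·103 = -474
  C = 27 + 2·(-474) = -921
Option 1 (D − 56):
  D = 103 − 56 = 47
  H = 144 − 6·47 = -138
  C = 27 + 2·(-138) = -249
Change in C: -249 − (-921) = 672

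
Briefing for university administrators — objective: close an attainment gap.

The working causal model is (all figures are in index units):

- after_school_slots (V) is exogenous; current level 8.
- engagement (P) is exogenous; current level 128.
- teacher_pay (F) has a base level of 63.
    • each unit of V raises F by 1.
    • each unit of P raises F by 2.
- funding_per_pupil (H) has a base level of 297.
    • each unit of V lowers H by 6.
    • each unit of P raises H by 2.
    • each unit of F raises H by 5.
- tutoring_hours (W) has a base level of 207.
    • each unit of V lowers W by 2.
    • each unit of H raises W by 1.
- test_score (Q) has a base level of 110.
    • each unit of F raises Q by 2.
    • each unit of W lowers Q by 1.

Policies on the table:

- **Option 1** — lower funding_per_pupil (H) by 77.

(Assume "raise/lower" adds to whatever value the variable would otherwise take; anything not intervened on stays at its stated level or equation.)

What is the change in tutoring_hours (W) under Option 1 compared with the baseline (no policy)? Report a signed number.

-77

Baseline:
  V = 8
  P = 128
  F = 63 + 8 + 2·128 = 327
  H = 297 − 6·8 + 2·128 + 5·327 = 2140
  W = 207 − 2·8 + 2140 = 2331
Option 1 (H − 77):
  V = 8
  P = 128
  F = 63 + 8 + 2·128 = 327
  H = 297 − 6·8 + 2·128 + 5·327 (−77 from intervention) = 2063
  W = 207 − 2·8 + 2063 = 2254
Change in W: 2254 − 2331 = -77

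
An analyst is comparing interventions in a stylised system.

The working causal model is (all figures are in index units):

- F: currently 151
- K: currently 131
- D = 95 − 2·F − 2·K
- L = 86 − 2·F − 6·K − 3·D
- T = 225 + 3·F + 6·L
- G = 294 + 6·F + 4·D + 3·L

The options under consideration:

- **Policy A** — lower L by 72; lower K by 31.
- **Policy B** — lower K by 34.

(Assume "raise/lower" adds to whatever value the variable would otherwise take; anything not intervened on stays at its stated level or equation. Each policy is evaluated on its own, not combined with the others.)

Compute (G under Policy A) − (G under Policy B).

-240

Policy A (L − 72, K − 31):
  F = 151
  K = 131 − 31 = 100
  D = 95 − 2·151 − 2·100 = -407
  L = 86 − 2·151 − 6·100 − 3·(-407) (−72 from intervention) = 333
  G = 294 + 6·151 + 4·(-407) + 3·333 = 571
Policy B (K − 34):
  F = 151
  K = 131 − 34 = 97
  D = 95 − 2·151 − 2·97 = -401
  L = 86 − 2·151 − 6·97 − 3·(-401) = 405
  G = 294 + 6·151 + 4·(-401) + 3·405 = 811
G: 571 − 811 = -240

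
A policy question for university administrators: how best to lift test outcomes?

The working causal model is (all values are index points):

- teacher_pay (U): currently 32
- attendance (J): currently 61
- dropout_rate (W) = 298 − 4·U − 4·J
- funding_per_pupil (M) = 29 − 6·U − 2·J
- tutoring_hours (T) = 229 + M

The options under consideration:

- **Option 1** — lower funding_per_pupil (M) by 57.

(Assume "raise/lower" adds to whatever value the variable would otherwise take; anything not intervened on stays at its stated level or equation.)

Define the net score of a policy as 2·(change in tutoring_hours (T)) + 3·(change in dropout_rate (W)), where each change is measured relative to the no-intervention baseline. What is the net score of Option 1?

Baseline:
  U = 32
  J = 61
  W = 298 − 4·32 − 4·61 = -74
  M = 29 − 6·32 − 2·61 = -285
  T = 229 + (-285) = -56
Option 1 (M − 57):
  U = 32
  J = 61
  W = 298 − 4·32 − 4·61 = -74
  M = 29 − 6·32 − 2·61 (−57 from intervention) = -342
  T = 229 + (-342) = -113
ΔT = -113 − (-56) = -57; ΔW = -74 − (-74) = 0
Score = 2·(-57) + 3·0 = -114

-114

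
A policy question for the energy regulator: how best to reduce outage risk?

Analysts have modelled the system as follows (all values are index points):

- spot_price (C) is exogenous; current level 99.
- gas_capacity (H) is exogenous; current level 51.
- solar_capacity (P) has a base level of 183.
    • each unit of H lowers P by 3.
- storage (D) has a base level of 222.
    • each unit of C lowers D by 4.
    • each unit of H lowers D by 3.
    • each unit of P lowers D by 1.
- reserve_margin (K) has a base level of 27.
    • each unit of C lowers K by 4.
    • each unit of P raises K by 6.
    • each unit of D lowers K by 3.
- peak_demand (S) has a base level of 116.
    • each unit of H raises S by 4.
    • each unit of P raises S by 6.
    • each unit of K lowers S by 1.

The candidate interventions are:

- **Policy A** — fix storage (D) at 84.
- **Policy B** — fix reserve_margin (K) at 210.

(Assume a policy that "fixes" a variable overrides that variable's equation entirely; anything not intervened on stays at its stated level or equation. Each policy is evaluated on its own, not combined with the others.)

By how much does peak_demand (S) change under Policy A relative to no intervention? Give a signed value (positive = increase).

Baseline:
  C = 99
  H = 51
  P = 183 − 3·51 = 30
  D = 222 − 4·99 − 3·51 − 30 = -357
  K = 27 − 4·99 + 6·30 − 3·(-357) = 882
  S = 116 + 4·51 + 6·30 − 882 = -382
Policy A (D := 84):
  C = 99
  H = 51
  P = 183 − 3·51 = 30
  D = 84
  K = 27 − 4·99 + 6·30 − 3·84 = -441
  S = 116 + 4·51 + 6·30 − (-441) = 941
Change in S: 941 − (-382) = 1323

1323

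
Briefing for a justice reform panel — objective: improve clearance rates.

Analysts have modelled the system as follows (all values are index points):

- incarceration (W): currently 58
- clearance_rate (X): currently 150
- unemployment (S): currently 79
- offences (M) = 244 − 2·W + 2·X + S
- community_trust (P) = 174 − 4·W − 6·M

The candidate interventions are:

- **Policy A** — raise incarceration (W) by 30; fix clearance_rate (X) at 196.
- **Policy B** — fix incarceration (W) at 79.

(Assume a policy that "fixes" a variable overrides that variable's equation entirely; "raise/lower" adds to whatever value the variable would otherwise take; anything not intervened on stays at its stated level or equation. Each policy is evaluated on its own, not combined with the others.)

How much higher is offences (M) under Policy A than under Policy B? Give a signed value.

74

Policy A (W + 30, X := 196):
  W = 58 + 30 = 88
  X = 196
  S = 79
  M = 244 − 2·88 + 2·196 + 79 = 539
Policy B (W := 79):
  W = 79
  X = 150
  S = 79
  M = 244 − 2·79 + 2·150 + 79 = 465
M: 539 − 465 = 74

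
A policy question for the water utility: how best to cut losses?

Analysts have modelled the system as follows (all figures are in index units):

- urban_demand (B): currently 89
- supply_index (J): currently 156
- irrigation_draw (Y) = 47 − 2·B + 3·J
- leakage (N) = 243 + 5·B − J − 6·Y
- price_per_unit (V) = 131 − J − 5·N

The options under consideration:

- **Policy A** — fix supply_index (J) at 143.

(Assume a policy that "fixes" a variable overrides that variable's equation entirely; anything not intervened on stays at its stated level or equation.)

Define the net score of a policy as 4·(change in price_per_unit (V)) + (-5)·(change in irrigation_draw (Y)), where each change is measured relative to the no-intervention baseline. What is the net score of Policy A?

-4693

Baseline:
  B = 89
  J = 156
  Y = 47 − 2·89 + 3·156 = 337
  N = 243 + 5·89 − 156 − 6·337 = -1490
  V = 131 − 156 − 5·(-1490) = 7425
Policy A (J := 143):
  B = 89
  J = 143
  Y = 47 − 2·89 + 3·143 = 298
  N = 243 + 5·89 − 143 − 6·298 = -1243
  V = 131 − 143 − 5·(-1243) = 6203
ΔV = 6203 − 7425 = -1222; ΔY = 298 − 337 = -39
Score = 4·(-1222) + (-5)·(-39) = -4693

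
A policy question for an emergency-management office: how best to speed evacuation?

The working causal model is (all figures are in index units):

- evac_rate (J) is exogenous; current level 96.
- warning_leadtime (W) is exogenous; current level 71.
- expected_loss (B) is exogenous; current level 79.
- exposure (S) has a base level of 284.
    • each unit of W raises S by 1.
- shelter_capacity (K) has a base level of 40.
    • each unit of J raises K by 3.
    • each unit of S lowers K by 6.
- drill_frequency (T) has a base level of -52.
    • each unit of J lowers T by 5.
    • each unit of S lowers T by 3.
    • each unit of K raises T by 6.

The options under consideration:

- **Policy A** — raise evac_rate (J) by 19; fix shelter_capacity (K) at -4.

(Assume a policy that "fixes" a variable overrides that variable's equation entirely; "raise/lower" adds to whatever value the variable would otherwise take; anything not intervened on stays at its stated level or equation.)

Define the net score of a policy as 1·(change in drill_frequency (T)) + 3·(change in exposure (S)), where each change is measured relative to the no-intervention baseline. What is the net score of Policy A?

10693

Baseline:
  J = 96
  W = 71
  S = 284 + 71 = 355
  K = 40 + 3·96 − 6·355 = -1802
  T = -52 − 5·96 − 3·355 + 6·(-1802) = -12409
Policy A (J + 19, K := -4):
  J = 96 + 19 = 115
  W = 71
  S = 284 + 71 = 355
  K = -4
  T = -52 − 5·115 − 3·355 + 6·(-4) = -1716
ΔT = -1716 − (-12409) = 10693; ΔS = 355 − 355 = 0
Score = 1·10693 + 3·0 = 10693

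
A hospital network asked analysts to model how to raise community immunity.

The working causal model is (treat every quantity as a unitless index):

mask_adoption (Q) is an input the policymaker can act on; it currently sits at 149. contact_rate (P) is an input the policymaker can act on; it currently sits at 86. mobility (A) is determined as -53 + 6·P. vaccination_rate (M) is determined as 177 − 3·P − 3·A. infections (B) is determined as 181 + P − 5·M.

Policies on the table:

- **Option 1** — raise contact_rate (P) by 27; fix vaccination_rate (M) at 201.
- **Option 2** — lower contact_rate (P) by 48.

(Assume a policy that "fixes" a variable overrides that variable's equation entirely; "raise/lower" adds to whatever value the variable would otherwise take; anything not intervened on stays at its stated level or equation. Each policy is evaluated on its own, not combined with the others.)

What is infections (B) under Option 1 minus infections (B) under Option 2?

Option 1 (P + 27, M := 201):
  P = 86 + 27 = 113
  A = -53 + 6·113 = 625
  M = 201
  B = 181 + 113 − 5·201 = -711
Option 2 (P − 48):
  P = 86 − 48 = 38
  A = -53 + 6·38 = 175
  M = 177 − 3·38 − 3·175 = -462
  B = 181 + 38 − 5·(-462) = 2529
B: -711 − 2529 = -3240

-3240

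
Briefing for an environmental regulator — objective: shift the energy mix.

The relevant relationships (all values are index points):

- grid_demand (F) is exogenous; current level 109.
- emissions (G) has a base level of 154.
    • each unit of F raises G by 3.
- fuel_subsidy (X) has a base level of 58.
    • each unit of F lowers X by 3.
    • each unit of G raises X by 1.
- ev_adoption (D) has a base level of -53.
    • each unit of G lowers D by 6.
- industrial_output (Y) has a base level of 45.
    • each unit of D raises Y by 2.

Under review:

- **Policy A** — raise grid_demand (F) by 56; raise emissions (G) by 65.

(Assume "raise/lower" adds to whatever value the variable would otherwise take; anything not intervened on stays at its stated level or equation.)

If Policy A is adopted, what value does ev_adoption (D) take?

-4337

Policy A (F + 56, G + 65):
  F = 109 + 56 = 165
  G = 154 + 3·165 (+65 from intervention) = 714
  D = -53 − 6·714 = -4337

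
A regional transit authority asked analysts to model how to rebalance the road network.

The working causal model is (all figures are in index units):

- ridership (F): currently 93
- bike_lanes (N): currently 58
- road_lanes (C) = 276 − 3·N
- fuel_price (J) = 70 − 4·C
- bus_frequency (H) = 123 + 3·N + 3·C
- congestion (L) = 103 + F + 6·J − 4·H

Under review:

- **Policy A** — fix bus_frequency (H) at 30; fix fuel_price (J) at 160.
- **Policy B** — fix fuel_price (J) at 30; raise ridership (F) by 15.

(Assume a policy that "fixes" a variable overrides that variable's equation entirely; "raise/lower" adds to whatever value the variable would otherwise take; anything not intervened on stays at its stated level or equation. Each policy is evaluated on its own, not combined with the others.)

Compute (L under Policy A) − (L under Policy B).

Policy A (H := 30, J := 160):
  F = 93
  N = 58
  C = 276 − 3·58 = 102
  J = 160
  H = 30
  L = 103 + 93 + 6·160 − 4·30 = 1036
Policy B (J := 30, F + 15):
  F = 93 + 15 = 108
  N = 58
  C = 276 − 3·58 = 102
  J = 30
  H = 123 + 3·58 + 3·102 = 603
  L = 103 + 108 + 6·30 − 4·603 = -2021
L: 1036 − (-2021) = 3057

3057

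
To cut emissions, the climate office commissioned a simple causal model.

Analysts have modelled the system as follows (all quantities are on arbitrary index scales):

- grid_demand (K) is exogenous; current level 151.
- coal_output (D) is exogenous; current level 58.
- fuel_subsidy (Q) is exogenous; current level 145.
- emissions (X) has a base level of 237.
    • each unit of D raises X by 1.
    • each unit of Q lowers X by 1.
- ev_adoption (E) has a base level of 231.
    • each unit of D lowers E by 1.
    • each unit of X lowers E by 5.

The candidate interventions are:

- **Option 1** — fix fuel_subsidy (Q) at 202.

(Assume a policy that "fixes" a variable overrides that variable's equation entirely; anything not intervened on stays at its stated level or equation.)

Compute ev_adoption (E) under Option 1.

Option 1 (Q := 202):
  D = 58
  Q = 202
  X = 237 + 58 − 202 = 93
  E = 231 − 58 − 5·93 = -292

-292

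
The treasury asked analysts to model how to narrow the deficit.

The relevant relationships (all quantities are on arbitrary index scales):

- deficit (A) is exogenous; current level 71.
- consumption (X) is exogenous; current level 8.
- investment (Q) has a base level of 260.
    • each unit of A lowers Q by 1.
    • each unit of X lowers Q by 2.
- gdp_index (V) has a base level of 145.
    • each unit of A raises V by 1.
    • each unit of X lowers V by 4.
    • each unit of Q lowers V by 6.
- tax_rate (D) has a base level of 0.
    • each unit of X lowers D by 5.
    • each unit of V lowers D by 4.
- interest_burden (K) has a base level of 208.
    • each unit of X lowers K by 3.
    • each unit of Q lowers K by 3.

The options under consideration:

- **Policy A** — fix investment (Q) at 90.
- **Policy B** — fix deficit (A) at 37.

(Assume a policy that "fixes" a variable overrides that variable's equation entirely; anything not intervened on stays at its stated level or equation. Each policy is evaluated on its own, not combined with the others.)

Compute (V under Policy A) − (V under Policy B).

Policy A (Q := 90):
  A = 71
  X = 8
  Q = 90
  V = 145 + 71 − 4·8 − 6·90 = -356
Policy B (A := 37):
  A = 37
  X = 8
  Q = 260 − 37 − 2·8 = 207
  V = 145 + 37 − 4·8 − 6·207 = -1092
V: -356 − (-1092) = 736

736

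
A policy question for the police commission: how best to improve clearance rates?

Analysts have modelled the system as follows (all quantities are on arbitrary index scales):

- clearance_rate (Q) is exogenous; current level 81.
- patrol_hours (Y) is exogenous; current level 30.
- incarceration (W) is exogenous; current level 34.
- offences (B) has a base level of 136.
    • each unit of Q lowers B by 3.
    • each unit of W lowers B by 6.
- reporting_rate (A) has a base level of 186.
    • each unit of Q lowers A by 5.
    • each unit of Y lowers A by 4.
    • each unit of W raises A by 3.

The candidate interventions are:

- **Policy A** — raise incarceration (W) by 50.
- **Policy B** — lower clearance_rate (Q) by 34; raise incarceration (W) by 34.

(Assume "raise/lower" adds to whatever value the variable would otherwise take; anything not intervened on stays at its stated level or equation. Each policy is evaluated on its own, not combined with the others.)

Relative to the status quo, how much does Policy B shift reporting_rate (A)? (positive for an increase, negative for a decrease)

Baseline:
  Q = 81
  Y = 30
  W = 34
  A = 186 − 5·81 − 4·30 + 3·34 = -237
Policy B (Q − 34, W + 34):
  Q = 81 − 34 = 47
  Y = 30
  W = 34 + 34 = 68
  A = 186 − 5·47 − 4·30 + 3·68 = 35
Change in A: 35 − (-237) = 272

272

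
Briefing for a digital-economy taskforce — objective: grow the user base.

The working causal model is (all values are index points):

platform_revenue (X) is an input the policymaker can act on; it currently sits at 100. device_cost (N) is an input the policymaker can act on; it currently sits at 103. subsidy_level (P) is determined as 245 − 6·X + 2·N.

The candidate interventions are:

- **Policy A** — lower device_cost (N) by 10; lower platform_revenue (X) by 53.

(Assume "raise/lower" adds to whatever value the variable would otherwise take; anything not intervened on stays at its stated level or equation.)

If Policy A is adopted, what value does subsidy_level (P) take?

Policy A (N − 10, X − 53):
  X = 100 − 53 = 47
  N = 103 − 10 = 93
  P = 245 − 6·47 + 2·93 = 149

149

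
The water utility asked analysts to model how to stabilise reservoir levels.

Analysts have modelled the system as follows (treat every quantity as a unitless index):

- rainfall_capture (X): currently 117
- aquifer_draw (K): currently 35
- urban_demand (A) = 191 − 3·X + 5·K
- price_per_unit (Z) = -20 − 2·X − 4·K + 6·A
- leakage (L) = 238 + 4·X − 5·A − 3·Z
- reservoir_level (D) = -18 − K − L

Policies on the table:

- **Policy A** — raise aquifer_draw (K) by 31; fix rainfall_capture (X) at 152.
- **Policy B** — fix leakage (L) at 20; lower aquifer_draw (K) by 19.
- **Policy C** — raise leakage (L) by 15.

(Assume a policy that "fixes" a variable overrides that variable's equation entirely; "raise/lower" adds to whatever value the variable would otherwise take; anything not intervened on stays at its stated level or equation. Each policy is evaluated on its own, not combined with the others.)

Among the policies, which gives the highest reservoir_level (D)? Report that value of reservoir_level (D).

-54

Policy A (K + 31, X := 152):
  X = 152
  K = 35 + 31 = 66
  A = 191 − 3·152 + 5·66 = 65
  Z = -20 − 2·152 − 4·66 + 6·65 = -198
  L = 238 + 4·152 − 5·65 − 3·(-198) = 1115
  D = -18 − 66 − 1115 = -1199
Policy B (L := 20, K − 19):
  X = 117
  K = 35 − 19 = 16
  A = 191 − 3·117 + 5·16 = -80
  Z = -20 − 2·117 − 4·16 + 6·(-80) = -798
  L = 20
  D = -18 − 16 − 20 = -54
Policy C (L + 15):
  X = 117
  K = 35
  A = 191 − 3·117 + 5·35 = 15
  Z = -20 − 2·117 − 4·35 + 6·15 = -304
  L = 238 + 4·117 − 5·15 − 3·(-304) (+15 from intervention) = 1558
  D = -18 − 35 − 1558 = -1611
Comparing — Policy A: D=-1199, Policy B: D=-54, Policy C: D=-1611. Highest is -54 (Policy B).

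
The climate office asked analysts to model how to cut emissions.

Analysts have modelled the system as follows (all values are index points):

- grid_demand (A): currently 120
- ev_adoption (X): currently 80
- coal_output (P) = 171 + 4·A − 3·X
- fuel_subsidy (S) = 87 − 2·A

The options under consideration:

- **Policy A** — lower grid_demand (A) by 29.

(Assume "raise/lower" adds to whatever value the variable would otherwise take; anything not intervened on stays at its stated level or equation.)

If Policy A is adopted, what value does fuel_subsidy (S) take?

Policy A (A − 29):
  A = 120 − 29 = 91
  S = 87 − 2·91 = -95

-95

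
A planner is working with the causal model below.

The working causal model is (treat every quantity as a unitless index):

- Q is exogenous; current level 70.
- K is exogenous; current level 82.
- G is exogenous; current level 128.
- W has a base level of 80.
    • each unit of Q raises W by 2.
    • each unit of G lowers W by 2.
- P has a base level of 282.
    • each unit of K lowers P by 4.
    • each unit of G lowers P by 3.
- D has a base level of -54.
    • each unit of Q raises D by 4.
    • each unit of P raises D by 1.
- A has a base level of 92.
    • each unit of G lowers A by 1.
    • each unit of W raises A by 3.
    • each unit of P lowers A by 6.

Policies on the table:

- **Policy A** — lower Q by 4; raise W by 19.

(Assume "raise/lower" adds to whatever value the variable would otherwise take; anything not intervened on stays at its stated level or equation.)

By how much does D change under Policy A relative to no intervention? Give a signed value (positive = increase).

-16

Baseline:
  Q = 70
  K = 82
  G = 128
  P = 282 − 4·82 − 3·128 = -430
  D = -54 + 4·70 + (-430) = -204
Policy A (Q − 4, W + 19):
  Q = 70 − 4 = 66
  K = 82
  G = 128
  P = 282 − 4·82 − 3·128 = -430
  D = -54 + 4·66 + (-430) = -220
Change in D: -220 − (-204) = -16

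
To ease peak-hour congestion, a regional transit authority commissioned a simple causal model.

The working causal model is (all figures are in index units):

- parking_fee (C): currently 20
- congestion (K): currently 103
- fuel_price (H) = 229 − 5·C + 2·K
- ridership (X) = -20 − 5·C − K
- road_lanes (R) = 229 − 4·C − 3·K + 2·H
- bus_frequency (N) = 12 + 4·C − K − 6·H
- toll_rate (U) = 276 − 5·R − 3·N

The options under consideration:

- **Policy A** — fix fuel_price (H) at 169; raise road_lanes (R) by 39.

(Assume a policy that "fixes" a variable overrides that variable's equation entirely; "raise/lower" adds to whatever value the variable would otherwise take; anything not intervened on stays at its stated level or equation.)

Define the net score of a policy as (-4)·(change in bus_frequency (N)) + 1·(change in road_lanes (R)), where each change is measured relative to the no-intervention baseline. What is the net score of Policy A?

-4277

Baseline:
  C = 20
  K = 103
  H = 229 − 5·20 + 2·103 = 335
  R = 229 − 4·20 − 3·103 + 2·335 = 510
  N = 12 + 4·20 − 103 − 6·335 = -2021
Policy A (H := 169, R + 39):
  C = 20
  K = 103
  H = 169
  R = 229 − 4·20 − 3·103 + 2·169 (+39 from intervention) = 217
  N = 12 + 4·20 − 103 − 6·169 = -1025
ΔN = -1025 − (-2021) = 996; ΔR = 217 − 510 = -293
Score = (-4)·996 + 1·(-293) = -4277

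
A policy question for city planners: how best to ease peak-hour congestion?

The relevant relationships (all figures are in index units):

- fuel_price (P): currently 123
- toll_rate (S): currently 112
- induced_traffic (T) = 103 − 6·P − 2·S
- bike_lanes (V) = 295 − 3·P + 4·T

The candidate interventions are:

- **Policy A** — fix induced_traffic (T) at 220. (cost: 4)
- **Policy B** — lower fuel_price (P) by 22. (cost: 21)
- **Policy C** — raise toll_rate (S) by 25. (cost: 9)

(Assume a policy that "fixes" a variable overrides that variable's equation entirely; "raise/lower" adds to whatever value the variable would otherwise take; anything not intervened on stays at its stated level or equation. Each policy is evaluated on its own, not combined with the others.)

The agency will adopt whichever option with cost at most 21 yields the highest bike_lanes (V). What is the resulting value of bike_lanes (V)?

Policy A (T := 220):
  P = 123
  S = 112
  T = 220
  V = 295 − 3·123 + 4·220 = 806
Policy B (P − 22):
  P = 123 − 22 = 101
  S = 112
  T = 103 − 6·101 − 2·112 = -727
  V = 295 − 3·101 + 4·(-727) = -2916
Policy C (S + 25):
  P = 123
  S = 112 + 25 = 137
  T = 103 − 6·123 − 2·137 = -909
  V = 295 − 3·123 + 4·(-909) = -3710
Comparing — Policy A: V=806, Policy B: V=-2916, Policy C: V=-3710. Highest is 806 (Policy A).

806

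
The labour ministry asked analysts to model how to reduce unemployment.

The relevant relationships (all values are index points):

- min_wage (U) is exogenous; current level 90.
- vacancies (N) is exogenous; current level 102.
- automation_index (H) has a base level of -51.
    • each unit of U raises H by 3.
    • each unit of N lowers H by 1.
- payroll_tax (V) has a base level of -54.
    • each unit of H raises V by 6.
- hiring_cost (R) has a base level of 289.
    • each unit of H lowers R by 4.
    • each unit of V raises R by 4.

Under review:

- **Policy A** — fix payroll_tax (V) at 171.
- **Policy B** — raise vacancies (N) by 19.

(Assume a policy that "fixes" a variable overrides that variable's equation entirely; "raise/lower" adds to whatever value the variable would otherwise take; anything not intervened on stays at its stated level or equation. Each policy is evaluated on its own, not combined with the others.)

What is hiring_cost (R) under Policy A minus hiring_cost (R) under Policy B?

-1528

Policy A (V := 171):
  U = 90
  N = 102
  H = -51 + 3·90 − 102 = 117
  V = 171
  R = 289 − 4·117 + 4·171 = 505
Policy B (N + 19):
  U = 90
  N = 102 + 19 = 121
  H = -51 + 3·90 − 121 = 98
  V = -54 + 6·98 = 534
  R = 289 − 4·98 + 4·534 = 2033
R: 505 − 2033 = -1528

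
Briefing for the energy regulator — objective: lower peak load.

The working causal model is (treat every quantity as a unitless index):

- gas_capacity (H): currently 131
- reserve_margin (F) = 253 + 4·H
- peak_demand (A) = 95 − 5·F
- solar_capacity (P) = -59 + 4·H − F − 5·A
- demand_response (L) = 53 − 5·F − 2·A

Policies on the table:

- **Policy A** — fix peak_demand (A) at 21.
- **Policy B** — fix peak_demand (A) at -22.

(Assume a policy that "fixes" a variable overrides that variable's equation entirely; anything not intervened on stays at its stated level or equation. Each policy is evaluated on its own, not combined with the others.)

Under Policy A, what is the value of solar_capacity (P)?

Policy A (A := 21):
  H = 131
  F = 253 + 4·131 = 777
  A = 21
  P = -59 + 4·131 − 777 − 5·21 = -417

-417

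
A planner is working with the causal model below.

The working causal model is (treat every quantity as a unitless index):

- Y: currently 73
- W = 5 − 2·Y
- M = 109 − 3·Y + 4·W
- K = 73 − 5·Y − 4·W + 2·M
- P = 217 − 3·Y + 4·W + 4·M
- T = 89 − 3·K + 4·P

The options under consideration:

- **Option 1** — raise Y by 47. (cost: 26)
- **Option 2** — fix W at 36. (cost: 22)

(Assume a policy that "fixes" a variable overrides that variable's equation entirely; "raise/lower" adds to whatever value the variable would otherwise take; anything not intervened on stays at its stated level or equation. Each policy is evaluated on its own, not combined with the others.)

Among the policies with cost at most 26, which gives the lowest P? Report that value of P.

Option 1 (Y + 47):
  Y = 73 + 47 = 120
  W = 5 − 2·120 = -235
  M = 109 − 3·120 + 4·(-235) = -1191
  P = 217 − 3·120 + 4·(-235) + 4·(-1191) = -5847
Option 2 (W := 36):
  Y = 73
  W = 36
  M = 109 − 3·73 + 4·36 = 34
  P = 217 − 3·73 + 4·36 + 4·34 = 278
Comparing — Option 1: P=-5847, Option 2: P=278. Lowest is -5847 (Option 1).

-5847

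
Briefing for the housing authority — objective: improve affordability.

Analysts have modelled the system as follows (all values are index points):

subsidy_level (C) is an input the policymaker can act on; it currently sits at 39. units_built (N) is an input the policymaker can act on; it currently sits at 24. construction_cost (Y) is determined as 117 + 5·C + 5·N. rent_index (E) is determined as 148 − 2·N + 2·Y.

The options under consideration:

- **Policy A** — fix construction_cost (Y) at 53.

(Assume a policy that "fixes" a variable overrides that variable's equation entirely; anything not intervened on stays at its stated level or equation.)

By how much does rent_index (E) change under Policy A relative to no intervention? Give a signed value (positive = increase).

-758

Baseline:
  C = 39
  N = 24
  Y = 117 + 5·39 + 5·24 = 432
  E = 148 − 2·24 + 2·432 = 964
Policy A (Y := 53):
  C = 39
  N = 24
  Y = 53
  E = 148 − 2·24 + 2·53 = 206
Change in E: 206 − 964 = -758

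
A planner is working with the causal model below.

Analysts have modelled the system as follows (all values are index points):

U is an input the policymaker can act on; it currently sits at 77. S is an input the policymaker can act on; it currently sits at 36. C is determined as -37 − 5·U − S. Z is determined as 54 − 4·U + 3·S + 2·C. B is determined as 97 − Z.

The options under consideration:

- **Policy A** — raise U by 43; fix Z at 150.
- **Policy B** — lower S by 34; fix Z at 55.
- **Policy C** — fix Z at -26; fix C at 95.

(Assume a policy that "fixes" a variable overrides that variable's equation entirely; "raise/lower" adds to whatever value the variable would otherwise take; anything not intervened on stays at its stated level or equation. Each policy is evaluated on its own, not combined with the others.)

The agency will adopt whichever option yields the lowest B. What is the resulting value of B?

-53

Policy A (U + 43, Z := 150):
  U = 77 + 43 = 120
  S = 36
  C = -37 − 5·120 − 36 = -673
  Z = 150
  B = 97 − 150 = -53
Policy B (S − 34, Z := 55):
  U = 77
  S = 36 − 34 = 2
  C = -37 − 5·77 − 2 = -424
  Z = 55
  B = 97 − 55 = 42
Policy C (Z := -26, C := 95):
  U = 77
  S = 36
  C = 95
  Z = -26
  B = 97 − (-26) = 123
Comparing — Policy A: B=-53, Policy B: B=42, Policy C: B=123. Lowest is -53 (Policy A).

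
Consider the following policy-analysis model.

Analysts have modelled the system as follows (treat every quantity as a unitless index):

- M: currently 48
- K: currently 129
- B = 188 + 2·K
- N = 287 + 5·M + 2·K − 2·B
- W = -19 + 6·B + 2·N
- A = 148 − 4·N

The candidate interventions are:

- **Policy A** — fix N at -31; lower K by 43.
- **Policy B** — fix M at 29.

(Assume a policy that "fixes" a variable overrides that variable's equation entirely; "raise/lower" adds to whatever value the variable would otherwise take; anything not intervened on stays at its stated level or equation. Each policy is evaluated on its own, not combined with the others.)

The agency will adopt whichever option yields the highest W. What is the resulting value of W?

2253

Policy A (N := -31, K − 43):
  M = 48
  K = 129 − 43 = 86
  B = 188 + 2·86 = 360
  N = -31
  W = -19 + 6·360 + 2·(-31) = 2079
Policy B (M := 29):
  M = 29
  K = 129
  B = 188 + 2·129 = 446
  N = 287 + 5·29 + 2·129 − 2·446 = -202
  W = -19 + 6·446 + 2·(-202) = 2253
Comparing — Policy A: W=2079, Policy B: W=2253. Highest is 2253 (Policy B).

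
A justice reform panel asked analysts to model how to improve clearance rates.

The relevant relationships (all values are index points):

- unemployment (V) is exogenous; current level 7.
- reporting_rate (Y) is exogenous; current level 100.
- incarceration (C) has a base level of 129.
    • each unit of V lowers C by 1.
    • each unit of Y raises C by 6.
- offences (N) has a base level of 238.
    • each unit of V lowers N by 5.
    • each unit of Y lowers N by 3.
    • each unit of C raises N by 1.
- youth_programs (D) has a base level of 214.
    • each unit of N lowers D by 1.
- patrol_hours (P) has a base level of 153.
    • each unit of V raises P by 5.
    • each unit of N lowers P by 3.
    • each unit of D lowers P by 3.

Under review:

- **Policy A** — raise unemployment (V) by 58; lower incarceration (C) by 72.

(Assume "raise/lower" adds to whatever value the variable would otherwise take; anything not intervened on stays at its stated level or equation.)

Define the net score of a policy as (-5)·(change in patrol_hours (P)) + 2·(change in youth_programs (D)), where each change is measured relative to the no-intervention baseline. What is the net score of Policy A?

-610

Baseline:
  V = 7
  Y = 100
  C = 129 − 7 + 6·100 = 722
  N = 238 − 5·7 − 3·100 + 722 = 625
  D = 214 − 625 = -411
  P = 153 + 5·7 − 3·625 − 3·(-411) = -454
Policy A (V + 58, C − 72):
  V = 7 + 58 = 65
  Y = 100
  C = 129 − 65 + 6·100 (−72 from intervention) = 592
  N = 238 − 5·65 − 3·100 + 592 = 205
  D = 214 − 205 = 9
  P = 153 + 5·65 − 3·205 − 3·9 = -164
ΔP = -164 − (-454) = 290; ΔD = 9 − (-411) = 420
Score = (-5)·290 + 2·420 = -610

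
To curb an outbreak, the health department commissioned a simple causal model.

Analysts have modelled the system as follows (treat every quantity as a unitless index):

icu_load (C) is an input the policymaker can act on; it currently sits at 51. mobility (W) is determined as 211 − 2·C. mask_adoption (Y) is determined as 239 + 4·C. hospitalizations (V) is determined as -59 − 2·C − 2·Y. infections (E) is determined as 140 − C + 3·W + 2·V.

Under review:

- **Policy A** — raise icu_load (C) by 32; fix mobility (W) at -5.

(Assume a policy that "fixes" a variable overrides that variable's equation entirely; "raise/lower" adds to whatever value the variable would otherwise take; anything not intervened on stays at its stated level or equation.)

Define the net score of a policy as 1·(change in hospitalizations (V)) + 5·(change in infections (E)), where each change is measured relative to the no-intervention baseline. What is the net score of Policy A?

Baseline:
  C = 51
  W = 211 − 2·51 = 109
  Y = 239 + 4·51 = 443
  V = -59 − 2·51 − 2·443 = -1047
  E = 140 − 51 + 3·109 + 2·(-1047) = -1678
Policy A (C + 32, W := -5):
  C = 51 + 32 = 83
  W = -5
  Y = 239 + 4·83 = 571
  V = -59 − 2·83 − 2·571 = -1367
  E = 140 − 83 + 3·(-5) + 2·(-1367) = -2692
ΔV = -1367 − (-1047) = -320; ΔE = -2692 − (-1678) = -1014
Score = 1·(-320) + 5·(-1014) = -5390

-5390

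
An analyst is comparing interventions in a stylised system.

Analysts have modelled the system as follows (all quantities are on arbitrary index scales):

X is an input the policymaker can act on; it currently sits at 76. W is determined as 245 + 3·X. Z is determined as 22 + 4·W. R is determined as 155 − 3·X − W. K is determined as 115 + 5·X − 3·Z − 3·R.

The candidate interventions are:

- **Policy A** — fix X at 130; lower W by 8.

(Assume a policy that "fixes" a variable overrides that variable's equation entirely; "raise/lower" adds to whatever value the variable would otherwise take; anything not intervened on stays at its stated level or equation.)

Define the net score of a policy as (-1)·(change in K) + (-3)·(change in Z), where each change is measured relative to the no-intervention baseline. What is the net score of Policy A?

Baseline:
  X = 76
  W = 245 + 3·76 = 473
  Z = 22 + 4·473 = 1914
  R = 155 − 3·76 − 473 = -546
  K = 115 + 5·76 − 3·1914 − 3·(-546) = -3609
Policy A (X := 130, W − 8):
  X = 130
  W = 245 + 3·130 (−8 from intervention) = 627
  Z = 22 + 4·627 = 2530
  R = 155 − 3·130 − 627 = -862
  K = 115 + 5·130 − 3·2530 − 3·(-862) = -4239
ΔK = -4239 − (-3609) = -630; ΔZ = 2530 − 1914 = 616
Score = (-1)·(-630) + (-3)·616 = -1218

-1218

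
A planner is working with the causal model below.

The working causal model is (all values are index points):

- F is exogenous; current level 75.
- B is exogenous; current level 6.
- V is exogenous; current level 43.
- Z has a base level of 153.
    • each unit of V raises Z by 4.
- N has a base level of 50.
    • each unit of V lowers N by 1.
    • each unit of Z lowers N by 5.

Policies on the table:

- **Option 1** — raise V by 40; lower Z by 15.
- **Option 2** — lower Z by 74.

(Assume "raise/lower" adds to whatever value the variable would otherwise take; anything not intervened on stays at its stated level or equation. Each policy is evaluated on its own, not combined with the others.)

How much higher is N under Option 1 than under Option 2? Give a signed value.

-1135

Option 1 (V + 40, Z − 15):
  V = 43 + 40 = 83
  Z = 153 + 4·83 (−15 from intervention) = 470
  N = 50 − 83 − 5·470 = -2383
Option 2 (Z − 74):
  V = 43
  Z = 153 + 4·43 (−74 from intervention) = 251
  N = 50 − 43 − 5·251 = -1248
N: -2383 − (-1248) = -1135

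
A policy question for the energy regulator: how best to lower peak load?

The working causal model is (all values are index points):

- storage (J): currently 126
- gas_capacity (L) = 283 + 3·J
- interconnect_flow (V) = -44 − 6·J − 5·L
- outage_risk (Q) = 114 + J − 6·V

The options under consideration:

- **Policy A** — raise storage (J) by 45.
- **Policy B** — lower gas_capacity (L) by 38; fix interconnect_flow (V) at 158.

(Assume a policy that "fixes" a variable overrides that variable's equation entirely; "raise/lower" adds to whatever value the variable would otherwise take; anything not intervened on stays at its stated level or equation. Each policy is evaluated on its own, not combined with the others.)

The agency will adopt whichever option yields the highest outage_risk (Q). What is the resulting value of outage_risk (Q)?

30585

Policy A (J + 45):
  J = 126 + 45 = 171
  L = 283 + 3·171 = 796
  V = -44 − 6·171 − 5·796 = -5050
  Q = 114 + 171 − 6·(-5050) = 30585
Policy B (L − 38, V := 158):
  J = 126
  L = 283 + 3·126 (−38 from intervention) = 623
  V = 158
  Q = 114 + 126 − 6·158 = -708
Comparing — Policy A: Q=30585, Policy B: Q=-708. Highest is 30585 (Policy A).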